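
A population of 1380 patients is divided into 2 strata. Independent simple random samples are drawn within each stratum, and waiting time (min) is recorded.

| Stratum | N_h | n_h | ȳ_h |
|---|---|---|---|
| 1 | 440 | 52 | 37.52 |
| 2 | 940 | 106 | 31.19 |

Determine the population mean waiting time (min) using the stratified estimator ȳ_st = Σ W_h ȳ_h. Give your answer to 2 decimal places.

ȳ_st ≈ 33.21

N = Σ N_h = 1380. Stratum weights W_h = N_h/N.
ȳ_st = (440·37.52 + 940·31.19) / 1380 = 33.2083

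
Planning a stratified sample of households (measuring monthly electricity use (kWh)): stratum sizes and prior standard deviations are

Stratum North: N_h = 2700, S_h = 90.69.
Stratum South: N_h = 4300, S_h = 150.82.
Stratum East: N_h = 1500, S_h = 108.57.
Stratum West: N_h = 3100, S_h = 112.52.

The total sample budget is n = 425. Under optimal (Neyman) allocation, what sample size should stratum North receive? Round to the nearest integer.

74

Neyman allocation: n_h = n · N_h S_h / Σ N_i S_i, with n = 425.
  stratum North: N_h·S_h = 2700·90.69 = 244863.00
  stratum South: N_h·S_h = 4300·150.82 = 648526.00
  stratum East: N_h·S_h = 1500·108.57 = 162855.00
  stratum West: N_h·S_h = 3100·112.52 = 348812.00
Σ N_h S_h = 1405056.00
n for stratum North = 425·244863.00/1405056.00 = 74.066 → 74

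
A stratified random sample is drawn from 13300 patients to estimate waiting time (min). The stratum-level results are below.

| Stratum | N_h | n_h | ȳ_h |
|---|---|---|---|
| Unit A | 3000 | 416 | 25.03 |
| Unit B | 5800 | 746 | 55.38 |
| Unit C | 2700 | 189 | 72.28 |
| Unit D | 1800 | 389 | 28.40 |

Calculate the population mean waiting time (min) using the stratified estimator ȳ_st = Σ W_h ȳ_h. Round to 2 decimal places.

N = Σ N_h = 13300. Stratum weights W_h = N_h/N.
ȳ_st = (3000·25.03 + 5800·55.38 + 2700·72.28 + 1800·28.40) / 13300 = 48.3135

ȳ_st ≈ 48.31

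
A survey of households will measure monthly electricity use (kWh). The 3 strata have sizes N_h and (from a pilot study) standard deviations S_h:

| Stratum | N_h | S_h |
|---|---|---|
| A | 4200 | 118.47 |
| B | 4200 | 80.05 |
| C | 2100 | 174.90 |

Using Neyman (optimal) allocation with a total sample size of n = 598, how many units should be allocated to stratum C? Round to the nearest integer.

Neyman allocation: n_h = n · N_h S_h / Σ N_i S_i, with n = 598.
  stratum A: N_h·S_h = 4200·118.47 = 497574.00
  stratum B: N_h·S_h = 4200·80.05 = 336210.00
  stratum C: N_h·S_h = 2100·174.90 = 367290.00
Σ N_h S_h = 1201074.00
n for stratum C = 598·367290.00/1201074.00 = 182.869 → 183

183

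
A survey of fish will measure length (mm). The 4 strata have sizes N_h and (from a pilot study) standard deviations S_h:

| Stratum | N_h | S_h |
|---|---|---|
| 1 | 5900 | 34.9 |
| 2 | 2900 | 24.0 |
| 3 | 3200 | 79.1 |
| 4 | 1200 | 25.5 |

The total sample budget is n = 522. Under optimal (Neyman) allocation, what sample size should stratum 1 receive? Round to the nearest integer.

192

Neyman allocation: n_h = n · N_h S_h / Σ N_i S_i, with n = 522.
  stratum 1: N_h·S_h = 5900·34.9 = 205910.00
  stratum 2: N_h·S_h = 2900·24.0 = 69600.00
  stratum 3: N_h·S_h = 3200·79.1 = 253120.00
  stratum 4: N_h·S_h = 1200·25.5 = 30600.00
Σ N_h S_h = 559230.00
n for stratum 1 = 522·205910.00/559230.00 = 192.202 → 192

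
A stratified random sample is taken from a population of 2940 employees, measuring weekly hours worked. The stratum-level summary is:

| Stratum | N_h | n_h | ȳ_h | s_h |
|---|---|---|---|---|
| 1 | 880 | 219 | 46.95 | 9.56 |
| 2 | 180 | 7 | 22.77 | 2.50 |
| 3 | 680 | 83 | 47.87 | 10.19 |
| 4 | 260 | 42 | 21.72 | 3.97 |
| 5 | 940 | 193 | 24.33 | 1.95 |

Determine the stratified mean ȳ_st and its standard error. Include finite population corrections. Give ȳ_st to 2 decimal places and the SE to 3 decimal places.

ȳ_st = Σ W_h ȳ_h = (880·46.95 + 180·22.77 + 680·47.87 + 260·21.72 + 940·24.33)/2940 = 36.21891
V̂(ȳ_st) = Σ W_h² (1 − n_h/N_h) s_h²/n_h, with W_h = N_h/N and N = 2940:
  stratum 1: (880/2940)²·(1 − 219/880)·9.56²/219 = 0.0280841
  stratum 2: (180/2940)²·(1 − 7/180)·2.50²/7 = 0.00321667
  stratum 3: (680/2940)²·(1 − 83/680)·10.19²/83 = 0.0587569
  stratum 4: (260/2940)²·(1 − 42/260)·3.97²/42 = 0.00246075
  stratum 5: (940/2940)²·(1 − 193/940)·1.95²/193 = 0.00160054
V̂(ȳ_st) = 0.094119
SE(ȳ_st) = √0.094119 = 0.306788

ȳ_st ≈ 36.22, SE ≈ 0.307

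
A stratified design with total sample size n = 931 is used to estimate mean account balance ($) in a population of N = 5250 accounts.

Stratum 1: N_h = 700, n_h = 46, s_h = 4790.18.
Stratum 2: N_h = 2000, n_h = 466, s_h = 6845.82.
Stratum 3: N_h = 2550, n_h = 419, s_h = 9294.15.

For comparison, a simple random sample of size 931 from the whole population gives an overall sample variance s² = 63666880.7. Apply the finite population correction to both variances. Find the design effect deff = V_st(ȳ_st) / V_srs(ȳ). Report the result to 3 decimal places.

deff ≈ 1.069

V̂(ȳ_st) = Σ W_h² (1 − n_h/N_h) s_h²/n_h, with W_h = N_h/N and N = 5250:
  stratum 1: (700/5250)²·(1 − 46/700)·4790.18²/46 = 8285.2
  stratum 2: (2000/5250)²·(1 − 466/2000)·6845.82²/466 = 11194.4
  stratum 3: (2550/5250)²·(1 − 419/2550)·9294.15²/419 = 40645.3
V_st = 60124.9
V_srs = (1 − 931/5250)·63666880.7/931 = 56258.5
deff = V_st / V_srs = 60124.9/56258.5 = 1.0687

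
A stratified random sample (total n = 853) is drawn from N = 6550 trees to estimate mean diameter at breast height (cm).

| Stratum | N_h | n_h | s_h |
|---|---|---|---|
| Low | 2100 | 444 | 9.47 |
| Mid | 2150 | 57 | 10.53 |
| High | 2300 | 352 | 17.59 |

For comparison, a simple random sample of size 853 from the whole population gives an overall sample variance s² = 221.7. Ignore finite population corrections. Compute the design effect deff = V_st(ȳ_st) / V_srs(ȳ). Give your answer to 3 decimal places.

V̂(ȳ_st) = Σ W_h² s_h²/n_h, with W_h = N_h/N and N = 6550:
  stratum Low: (2100/6550)²·9.47²/444 = 0.0207622
  stratum Mid: (2150/6550)²·10.53²/57 = 0.209593
  stratum High: (2300/6550)²·17.59²/352 = 0.108383
V_st = 0.338738
V_srs = s²/n = 221.7/853 = 0.259906
deff = V_st / V_srs = 0.338738/0.259906 = 1.3033

deff ≈ 1.303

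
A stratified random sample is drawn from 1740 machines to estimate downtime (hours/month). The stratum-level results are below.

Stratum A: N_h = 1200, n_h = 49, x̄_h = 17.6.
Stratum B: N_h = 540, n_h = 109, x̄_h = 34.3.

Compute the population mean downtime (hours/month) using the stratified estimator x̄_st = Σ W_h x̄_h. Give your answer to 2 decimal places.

x̄_st ≈ 22.78

N = Σ N_h = 1740. Stratum weights W_h = N_h/N.
x̄_st = (1200·17.6 + 540·34.3) / 1740 = 22.7828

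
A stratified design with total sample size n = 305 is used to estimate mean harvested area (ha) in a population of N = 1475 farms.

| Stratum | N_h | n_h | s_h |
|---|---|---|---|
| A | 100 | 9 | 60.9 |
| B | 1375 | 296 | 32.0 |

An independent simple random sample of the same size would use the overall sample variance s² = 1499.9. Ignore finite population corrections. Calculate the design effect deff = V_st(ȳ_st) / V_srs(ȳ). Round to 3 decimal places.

deff ≈ 0.996

V̂(ȳ_st) = Σ W_h² s_h²/n_h, with W_h = N_h/N and N = 1475:
  stratum A: (100/1475)²·60.9²/9 = 1.89412
  stratum B: (1375/1475)²·32.0²/296 = 3.00628
V_st = 4.9004
V_srs = s²/n = 1499.9/305 = 4.9177
deff = V_st / V_srs = 4.9004/4.9177 = 0.9965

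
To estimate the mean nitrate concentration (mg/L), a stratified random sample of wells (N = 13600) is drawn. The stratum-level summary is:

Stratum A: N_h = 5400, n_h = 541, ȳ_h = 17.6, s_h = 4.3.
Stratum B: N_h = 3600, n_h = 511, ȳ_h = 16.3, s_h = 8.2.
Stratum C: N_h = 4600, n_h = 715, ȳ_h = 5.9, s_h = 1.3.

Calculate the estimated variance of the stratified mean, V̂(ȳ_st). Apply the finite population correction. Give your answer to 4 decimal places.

V̂(ȳ_st) ≈ 0.0130

V̂(ȳ_st) = Σ W_h² (1 − n_h/N_h) s_h²/n_h, with W_h = N_h/N and N = 13600:
  stratum A: (5400/13600)²·(1 − 541/5400)·4.3²/541 = 0.00484845
  stratum B: (3600/13600)²·(1 − 511/3600)·8.2²/511 = 0.00791133
  stratum C: (4600/13600)²·(1 − 715/4600)·1.3²/715 = 0.000228377
V̂(ȳ_st) = 0.0129881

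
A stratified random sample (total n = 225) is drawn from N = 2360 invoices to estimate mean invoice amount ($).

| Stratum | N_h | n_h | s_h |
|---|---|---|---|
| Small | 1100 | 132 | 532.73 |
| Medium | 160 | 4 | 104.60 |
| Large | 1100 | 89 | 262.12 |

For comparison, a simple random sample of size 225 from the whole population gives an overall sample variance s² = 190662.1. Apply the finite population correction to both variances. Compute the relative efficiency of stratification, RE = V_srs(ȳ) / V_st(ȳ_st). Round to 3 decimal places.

RE ≈ 1.328

V̂(ȳ_st) = Σ W_h² (1 − n_h/N_h) s_h²/n_h, with W_h = N_h/N and N = 2360:
  stratum Small: (1100/2360)²·(1 − 132/1100)·532.73²/132 = 411.04
  stratum Medium: (160/2360)²·(1 − 4/160)·104.60²/4 = 12.2581
  stratum Large: (1100/2360)²·(1 − 89/1100)·262.12²/89 = 154.145
V_st = 577.444
V_srs = (1 − 225/2360)·190662.1/225 = 766.598
Relative efficiency = V_srs / V_st = 766.598/577.444 = 1.3276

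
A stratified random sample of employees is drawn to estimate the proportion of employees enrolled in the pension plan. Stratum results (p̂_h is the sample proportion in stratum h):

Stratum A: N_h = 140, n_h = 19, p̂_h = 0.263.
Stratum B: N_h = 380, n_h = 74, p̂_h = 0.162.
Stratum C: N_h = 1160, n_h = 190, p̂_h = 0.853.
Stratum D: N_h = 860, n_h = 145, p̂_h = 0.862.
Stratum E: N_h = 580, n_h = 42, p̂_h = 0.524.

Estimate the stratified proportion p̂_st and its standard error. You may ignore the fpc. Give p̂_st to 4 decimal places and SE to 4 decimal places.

p̂_st ≈ 0.6837, SE ≈ 0.0203

N = 3120; stratum weights W_h = N_h/N.
p̂_st = Σ W_h p̂_h = (140·0.263 + 380·0.162 + 1160·0.853 + 860·0.862 + 580·0.524)/3120 = 0.68369
V̂(p̂_st) = Σ W_h² p̂_h(1−p̂_h)/(n_h−1):
  stratum A: (140/3120)²·0.263·0.737/18 = 2.16819e-05
  stratum B: (380/3120)²·0.162·0.838/73 = 2.75863e-05
  stratum C: (1160/3120)²·0.853·0.147/189 = 9.17089e-05
  stratum D: (860/3120)²·0.862·0.138/144 = 6.27641e-05
  stratum E: (580/3120)²·0.524·0.476/41 = 0.000210233
V̂(p̂_st) = 0.000413974; SE = √V̂ = 0.0203464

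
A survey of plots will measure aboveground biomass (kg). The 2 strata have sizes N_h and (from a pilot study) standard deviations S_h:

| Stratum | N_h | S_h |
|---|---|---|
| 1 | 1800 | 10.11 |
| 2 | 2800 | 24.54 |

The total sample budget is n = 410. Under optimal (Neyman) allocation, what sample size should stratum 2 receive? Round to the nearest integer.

Neyman allocation: n_h = n · N_h S_h / Σ N_i S_i, with n = 410.
  stratum 1: N_h·S_h = 1800·10.11 = 18198.00
  stratum 2: N_h·S_h = 2800·24.54 = 68712.00
Σ N_h S_h = 86910.00
n for stratum 2 = 410·68712.00/86910.00 = 324.151 → 324

324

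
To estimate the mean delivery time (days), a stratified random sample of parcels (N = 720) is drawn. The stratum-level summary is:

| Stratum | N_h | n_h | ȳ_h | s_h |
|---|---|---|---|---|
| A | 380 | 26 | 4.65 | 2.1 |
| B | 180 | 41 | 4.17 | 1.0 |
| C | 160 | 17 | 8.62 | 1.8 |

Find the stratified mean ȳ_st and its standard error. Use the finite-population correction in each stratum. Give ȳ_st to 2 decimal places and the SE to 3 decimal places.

ȳ_st = Σ W_h ȳ_h = (380·4.65 + 180·4.17 + 160·8.62)/720 = 5.41222
V̂(ȳ_st) = Σ W_h² (1 − n_h/N_h) s_h²/n_h, with W_h = N_h/N and N = 720:
  stratum A: (380/720)²·(1 − 26/380)·2.1²/26 = 0.0440136
  stratum B: (180/720)²·(1 − 41/180)·1.0²/41 = 0.00117717
  stratum C: (160/720)²·(1 − 17/160)·1.8²/17 = 0.00841176
V̂(ȳ_st) = 0.0536026
SE(ȳ_st) = √0.0536026 = 0.231522

ȳ_st ≈ 5.41, SE ≈ 0.232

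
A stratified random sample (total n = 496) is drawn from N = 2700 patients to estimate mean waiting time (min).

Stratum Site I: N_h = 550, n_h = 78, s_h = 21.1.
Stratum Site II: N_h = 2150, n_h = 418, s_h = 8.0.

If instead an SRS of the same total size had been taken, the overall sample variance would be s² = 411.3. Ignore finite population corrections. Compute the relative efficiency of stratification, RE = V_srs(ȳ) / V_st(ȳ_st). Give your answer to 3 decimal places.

RE ≈ 2.483

V̂(ȳ_st) = Σ W_h² s_h²/n_h, with W_h = N_h/N and N = 2700:
  stratum Site I: (550/2700)²·21.1²/78 = 0.236847
  stratum Site II: (2150/2700)²·8.0²/418 = 0.0970852
V_st = 0.333932
V_srs = s²/n = 411.3/496 = 0.829234
Relative efficiency = V_srs / V_st = 0.829234/0.333932 = 2.4832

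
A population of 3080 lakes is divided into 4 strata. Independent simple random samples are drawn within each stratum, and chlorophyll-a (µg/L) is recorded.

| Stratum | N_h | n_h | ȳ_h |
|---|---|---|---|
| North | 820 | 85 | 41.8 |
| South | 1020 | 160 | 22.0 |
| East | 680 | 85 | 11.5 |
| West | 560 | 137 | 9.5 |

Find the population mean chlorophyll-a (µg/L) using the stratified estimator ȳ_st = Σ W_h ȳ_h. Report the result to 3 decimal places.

N = Σ N_h = 3080. Stratum weights W_h = N_h/N.
ȳ_st = (820·41.8 + 1020·22.0 + 680·11.5 + 560·9.5) / 3080 = 22.68052

ȳ_st ≈ 22.681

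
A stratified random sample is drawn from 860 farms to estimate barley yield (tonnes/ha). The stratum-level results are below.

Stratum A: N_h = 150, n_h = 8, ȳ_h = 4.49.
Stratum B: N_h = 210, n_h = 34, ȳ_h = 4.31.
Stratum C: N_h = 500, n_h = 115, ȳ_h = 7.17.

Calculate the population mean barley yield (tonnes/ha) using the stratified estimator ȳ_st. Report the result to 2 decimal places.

ȳ_st ≈ 6.00

N = Σ N_h = 860. Stratum weights W_h = N_h/N.
ȳ_st = (150·4.49 + 210·4.31 + 500·7.17) / 860 = 6.0042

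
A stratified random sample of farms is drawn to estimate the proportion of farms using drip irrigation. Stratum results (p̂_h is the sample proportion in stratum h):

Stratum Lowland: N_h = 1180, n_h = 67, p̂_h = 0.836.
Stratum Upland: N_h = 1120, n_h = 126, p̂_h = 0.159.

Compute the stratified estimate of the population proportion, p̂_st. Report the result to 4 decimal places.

N = 2300; stratum weights W_h = N_h/N.
p̂_st = Σ W_h p̂_h = (1180·0.836 + 1120·0.159)/2300 = 0.50633

p̂_st ≈ 0.5063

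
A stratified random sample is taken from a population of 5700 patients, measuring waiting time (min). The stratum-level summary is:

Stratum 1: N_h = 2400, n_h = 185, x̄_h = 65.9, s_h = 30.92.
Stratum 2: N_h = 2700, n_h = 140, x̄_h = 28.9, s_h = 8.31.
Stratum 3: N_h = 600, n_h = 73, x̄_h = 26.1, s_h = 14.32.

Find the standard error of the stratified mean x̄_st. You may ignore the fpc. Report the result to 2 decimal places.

V̂(x̄_st) = Σ W_h² s_h²/n_h, with W_h = N_h/N and N = 5700:
  stratum 1: (2400/5700)²·30.92²/185 = 0.916178
  stratum 2: (2700/5700)²·8.31²/140 = 0.110676
  stratum 3: (600/5700)²·14.32²/73 = 0.0311255
V̂(x̄_st) = 1.05798
SE(x̄_st) = √1.05798 = 1.02858

SE(x̄_st) ≈ 1.03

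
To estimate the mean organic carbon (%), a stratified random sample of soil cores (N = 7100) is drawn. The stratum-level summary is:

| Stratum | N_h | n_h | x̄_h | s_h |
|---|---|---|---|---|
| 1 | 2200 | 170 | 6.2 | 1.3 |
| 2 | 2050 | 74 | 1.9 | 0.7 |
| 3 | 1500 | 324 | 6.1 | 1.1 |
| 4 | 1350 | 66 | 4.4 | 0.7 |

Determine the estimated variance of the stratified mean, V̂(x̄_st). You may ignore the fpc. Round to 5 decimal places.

V̂(x̄_st) = Σ W_h² s_h²/n_h, with W_h = N_h/N and N = 7100:
  stratum 1: (2200/7100)²·1.3²/170 = 0.000954479
  stratum 2: (2050/7100)²·0.7²/74 = 0.000552021
  stratum 3: (1500/7100)²·1.1²/324 = 0.000166689
  stratum 4: (1350/7100)²·0.7²/66 = 0.000268413
V̂(x̄_st) = 0.0019416

V̂(x̄_st) ≈ 0.00194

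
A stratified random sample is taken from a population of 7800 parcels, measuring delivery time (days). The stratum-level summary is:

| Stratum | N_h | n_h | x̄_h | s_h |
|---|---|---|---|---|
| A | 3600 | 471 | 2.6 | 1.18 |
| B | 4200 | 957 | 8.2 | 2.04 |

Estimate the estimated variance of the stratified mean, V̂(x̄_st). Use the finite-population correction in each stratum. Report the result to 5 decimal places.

V̂(x̄_st) ≈ 0.00152

V̂(x̄_st) = Σ W_h² (1 − n_h/N_h) s_h²/n_h, with W_h = N_h/N and N = 7800:
  stratum A: (3600/7800)²·(1 − 471/3600)·1.18²/471 = 0.000547346
  stratum B: (4200/7800)²·(1 − 957/4200)·2.04²/957 = 0.000973544
V̂(x̄_st) = 0.00152089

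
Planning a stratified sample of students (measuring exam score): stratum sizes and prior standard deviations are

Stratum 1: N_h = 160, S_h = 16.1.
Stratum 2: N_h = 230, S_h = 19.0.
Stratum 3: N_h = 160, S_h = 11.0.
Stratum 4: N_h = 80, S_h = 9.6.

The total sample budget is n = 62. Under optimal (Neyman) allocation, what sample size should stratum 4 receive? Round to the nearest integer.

5

Neyman allocation: n_h = n · N_h S_h / Σ N_i S_i, with n = 62.
  stratum 1: N_h·S_h = 160·16.1 = 2576.00
  stratum 2: N_h·S_h = 230·19.0 = 4370.00
  stratum 3: N_h·S_h = 160·11.0 = 1760.00
  stratum 4: N_h·S_h = 80·9.6 = 768.00
Σ N_h S_h = 9474.00
n for stratum 4 = 62·768.00/9474.00 = 5.026 → 5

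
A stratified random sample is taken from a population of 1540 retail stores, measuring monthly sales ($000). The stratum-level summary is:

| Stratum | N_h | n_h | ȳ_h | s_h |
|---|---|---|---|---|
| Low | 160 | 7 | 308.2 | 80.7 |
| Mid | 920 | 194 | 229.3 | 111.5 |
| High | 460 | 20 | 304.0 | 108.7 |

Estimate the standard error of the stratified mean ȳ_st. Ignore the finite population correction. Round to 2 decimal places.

SE(ȳ_st) ≈ 9.25

V̂(ȳ_st) = Σ W_h² s_h²/n_h, with W_h = N_h/N and N = 1540:
  stratum Low: (160/1540)²·80.7²/7 = 10.0426
  stratum Mid: (920/1540)²·111.5²/194 = 22.8708
  stratum High: (460/1540)²·108.7²/20 = 52.7112
V̂(ȳ_st) = 85.6247
SE(ȳ_st) = √85.6247 = 9.25336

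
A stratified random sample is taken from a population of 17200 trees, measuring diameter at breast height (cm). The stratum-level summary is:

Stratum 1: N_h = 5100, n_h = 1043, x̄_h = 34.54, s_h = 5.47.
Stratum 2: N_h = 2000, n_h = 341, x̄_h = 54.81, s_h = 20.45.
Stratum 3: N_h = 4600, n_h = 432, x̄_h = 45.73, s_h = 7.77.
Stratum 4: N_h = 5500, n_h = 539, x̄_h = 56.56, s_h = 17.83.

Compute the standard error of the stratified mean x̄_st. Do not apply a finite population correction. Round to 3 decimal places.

V̂(x̄_st) = Σ W_h² s_h²/n_h, with W_h = N_h/N and N = 17200:
  stratum 1: (5100/17200)²·5.47²/1043 = 0.00252217
  stratum 2: (2000/17200)²·20.45²/341 = 0.0165819
  stratum 3: (4600/17200)²·7.77²/432 = 0.00999579
  stratum 4: (5500/17200)²·17.83²/539 = 0.060309
V̂(x̄_st) = 0.0894089
SE(x̄_st) = √0.0894089 = 0.299013

SE(x̄_st) ≈ 0.299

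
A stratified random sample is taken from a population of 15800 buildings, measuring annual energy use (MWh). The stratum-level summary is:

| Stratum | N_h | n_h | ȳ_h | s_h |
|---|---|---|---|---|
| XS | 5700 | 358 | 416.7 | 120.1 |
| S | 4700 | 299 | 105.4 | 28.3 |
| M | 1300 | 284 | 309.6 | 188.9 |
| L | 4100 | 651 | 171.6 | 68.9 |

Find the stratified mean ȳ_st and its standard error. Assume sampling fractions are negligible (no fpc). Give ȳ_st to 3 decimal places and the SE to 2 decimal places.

ȳ_st = Σ W_h ȳ_h = (5700·416.7 + 4700·105.4 + 1300·309.6 + 4100·171.6)/15800 = 251.68418
V̂(ȳ_st) = Σ W_h² s_h²/n_h, with W_h = N_h/N and N = 15800:
  stratum XS: (5700/15800)²·120.1²/358 = 5.24371
  stratum S: (4700/15800)²·28.3²/299 = 0.237019
  stratum M: (1300/15800)²·188.9²/284 = 0.850586
  stratum L: (4100/15800)²·68.9²/651 = 0.491033
V̂(ȳ_st) = 6.82235
SE(ȳ_st) = √6.82235 = 2.61196

ȳ_st ≈ 251.684, SE ≈ 2.61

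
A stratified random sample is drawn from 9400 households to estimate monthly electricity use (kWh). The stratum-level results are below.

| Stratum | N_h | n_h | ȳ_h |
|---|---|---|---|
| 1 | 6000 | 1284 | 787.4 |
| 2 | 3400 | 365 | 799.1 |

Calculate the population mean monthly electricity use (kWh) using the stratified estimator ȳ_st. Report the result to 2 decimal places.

ȳ_st ≈ 791.63

N = Σ N_h = 9400. Stratum weights W_h = N_h/N.
ȳ_st = (6000·787.4 + 3400·799.1) / 9400 = 791.6319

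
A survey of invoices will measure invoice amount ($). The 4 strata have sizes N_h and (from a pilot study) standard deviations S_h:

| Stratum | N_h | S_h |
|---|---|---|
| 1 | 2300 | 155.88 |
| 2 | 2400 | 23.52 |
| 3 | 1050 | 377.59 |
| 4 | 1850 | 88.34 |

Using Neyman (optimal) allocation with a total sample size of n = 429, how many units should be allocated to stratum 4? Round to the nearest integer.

72

Neyman allocation: n_h = n · N_h S_h / Σ N_i S_i, with n = 429.
  stratum 1: N_h·S_h = 2300·155.88 = 358524.00
  stratum 2: N_h·S_h = 2400·23.52 = 56448.00
  stratum 3: N_h·S_h = 1050·377.59 = 396469.50
  stratum 4: N_h·S_h = 1850·88.34 = 163429.00
Σ N_h S_h = 974870.50
n for stratum 4 = 429·163429.00/974870.50 = 71.918 → 72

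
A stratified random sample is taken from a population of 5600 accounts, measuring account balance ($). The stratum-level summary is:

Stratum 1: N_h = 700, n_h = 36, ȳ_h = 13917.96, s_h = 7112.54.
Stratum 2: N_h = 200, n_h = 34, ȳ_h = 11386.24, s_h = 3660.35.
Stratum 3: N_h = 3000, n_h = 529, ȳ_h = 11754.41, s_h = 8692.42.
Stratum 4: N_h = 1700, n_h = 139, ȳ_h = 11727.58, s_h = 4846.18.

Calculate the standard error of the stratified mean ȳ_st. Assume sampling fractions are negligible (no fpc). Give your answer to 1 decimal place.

SE(ȳ_st) ≈ 281.1

V̂(ȳ_st) = Σ W_h² s_h²/n_h, with W_h = N_h/N and N = 5600:
  stratum 1: (700/5600)²·7112.54²/36 = 21956.7
  stratum 2: (200/5600)²·3660.35²/34 = 502.632
  stratum 3: (3000/5600)²·8692.42²/529 = 40991.3
  stratum 4: (1700/5600)²·4846.18²/139 = 15570.6
V̂(ȳ_st) = 79021.3
SE(ȳ_st) = √79021.3 = 281.107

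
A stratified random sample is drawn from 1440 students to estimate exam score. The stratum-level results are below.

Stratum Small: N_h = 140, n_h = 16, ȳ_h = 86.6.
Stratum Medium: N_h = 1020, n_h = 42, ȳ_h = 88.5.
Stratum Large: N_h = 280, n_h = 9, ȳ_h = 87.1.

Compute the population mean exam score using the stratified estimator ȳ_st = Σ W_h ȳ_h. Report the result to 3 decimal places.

ȳ_st ≈ 88.043

N = Σ N_h = 1440. Stratum weights W_h = N_h/N.
ȳ_st = (140·86.6 + 1020·88.5 + 280·87.1) / 1440 = 88.04306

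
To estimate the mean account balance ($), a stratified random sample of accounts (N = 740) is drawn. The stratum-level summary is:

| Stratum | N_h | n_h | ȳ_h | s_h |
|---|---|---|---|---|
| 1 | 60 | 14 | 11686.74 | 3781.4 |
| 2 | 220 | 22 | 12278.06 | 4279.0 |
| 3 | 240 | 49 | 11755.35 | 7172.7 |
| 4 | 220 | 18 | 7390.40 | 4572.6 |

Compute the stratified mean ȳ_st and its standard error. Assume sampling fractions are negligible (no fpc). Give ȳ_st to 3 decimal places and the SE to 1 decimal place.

ȳ_st = Σ W_h ȳ_h = (60·11686.74 + 220·12278.06 + 240·11755.35 + 220·7390.40)/740 = 10607.49946
V̂(ȳ_st) = Σ W_h² s_h²/n_h, with W_h = N_h/N and N = 740:
  stratum 1: (60/740)²·3781.4²/14 = 6714.54
  stratum 2: (220/740)²·4279.0²/22 = 73560.4
  stratum 3: (240/740)²·7172.7²/49 = 110440
  stratum 4: (220/740)²·4572.6²/18 = 102668
V̂(ȳ_st) = 293384
SE(ȳ_st) = √293384 = 541.649

ȳ_st ≈ 10607.499, SE ≈ 541.6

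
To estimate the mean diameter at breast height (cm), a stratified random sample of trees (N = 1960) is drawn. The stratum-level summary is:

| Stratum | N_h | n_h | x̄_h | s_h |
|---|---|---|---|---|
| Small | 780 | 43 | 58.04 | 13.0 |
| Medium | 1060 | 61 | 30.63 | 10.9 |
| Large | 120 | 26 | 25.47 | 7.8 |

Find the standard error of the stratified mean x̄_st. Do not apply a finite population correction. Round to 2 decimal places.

V̂(x̄_st) = Σ W_h² s_h²/n_h, with W_h = N_h/N and N = 1960:
  stratum Small: (780/1960)²·13.0²/43 = 0.622437
  stratum Medium: (1060/1960)²·10.9²/61 = 0.569669
  stratum Large: (120/1960)²·7.8²/26 = 0.00877135
V̂(x̄_st) = 1.20088
SE(x̄_st) = √1.20088 = 1.09585

SE(x̄_st) ≈ 1.10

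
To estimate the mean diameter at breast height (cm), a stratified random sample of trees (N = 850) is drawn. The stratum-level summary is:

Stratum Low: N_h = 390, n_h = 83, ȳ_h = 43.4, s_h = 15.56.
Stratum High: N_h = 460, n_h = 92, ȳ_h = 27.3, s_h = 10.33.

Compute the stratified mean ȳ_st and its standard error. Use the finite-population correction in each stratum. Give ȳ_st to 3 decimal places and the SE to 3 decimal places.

ȳ_st = Σ W_h ȳ_h = (390·43.4 + 460·27.3)/850 = 34.68706
V̂(ȳ_st) = Σ W_h² (1 − n_h/N_h) s_h²/n_h, with W_h = N_h/N and N = 850:
  stratum Low: (390/850)²·(1 − 83/390)·15.56²/83 = 0.4834
  stratum High: (460/850)²·(1 − 92/460)·10.33²/92 = 0.271757
V̂(ȳ_st) = 0.755156
SE(ȳ_st) = √0.755156 = 0.868997

ȳ_st ≈ 34.687, SE ≈ 0.869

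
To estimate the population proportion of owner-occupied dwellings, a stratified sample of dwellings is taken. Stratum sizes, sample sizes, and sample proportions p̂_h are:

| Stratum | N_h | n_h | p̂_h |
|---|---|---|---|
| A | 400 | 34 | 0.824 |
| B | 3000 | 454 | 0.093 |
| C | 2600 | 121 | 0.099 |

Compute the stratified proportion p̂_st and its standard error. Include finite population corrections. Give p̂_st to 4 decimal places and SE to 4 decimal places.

p̂_st ≈ 0.1443, SE ≈ 0.0138

N = 6000; stratum weights W_h = N_h/N.
p̂_st = Σ W_h p̂_h = (400·0.824 + 3000·0.093 + 2600·0.099)/6000 = 0.14433
V̂(p̂_st) = Σ W_h² (1 − n_h/N_h) p̂_h(1−p̂_h)/(n_h−1):
  stratum A: (400/6000)²·(1 − 34/400)·0.824·0.176/33 = 1.78716e-05
  stratum B: (3000/6000)²·(1 − 454/3000)·0.093·0.907/453 = 3.95066e-05
  stratum C: (2600/6000)²·(1 − 121/2600)·0.099·0.901/120 = 0.000133084
V̂(p̂_st) = 0.000190462; SE = √V̂ = 0.0138008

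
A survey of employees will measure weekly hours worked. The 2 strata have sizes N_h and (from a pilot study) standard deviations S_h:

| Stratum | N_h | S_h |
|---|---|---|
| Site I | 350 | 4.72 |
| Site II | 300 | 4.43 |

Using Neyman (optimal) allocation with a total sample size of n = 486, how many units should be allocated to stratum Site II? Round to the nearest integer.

Neyman allocation: n_h = n · N_h S_h / Σ N_i S_i, with n = 486.
  stratum Site I: N_h·S_h = 350·4.72 = 1652.00
  stratum Site II: N_h·S_h = 300·4.43 = 1329.00
Σ N_h S_h = 2981.00
n for stratum Site II = 486·1329.00/2981.00 = 216.670 → 217

217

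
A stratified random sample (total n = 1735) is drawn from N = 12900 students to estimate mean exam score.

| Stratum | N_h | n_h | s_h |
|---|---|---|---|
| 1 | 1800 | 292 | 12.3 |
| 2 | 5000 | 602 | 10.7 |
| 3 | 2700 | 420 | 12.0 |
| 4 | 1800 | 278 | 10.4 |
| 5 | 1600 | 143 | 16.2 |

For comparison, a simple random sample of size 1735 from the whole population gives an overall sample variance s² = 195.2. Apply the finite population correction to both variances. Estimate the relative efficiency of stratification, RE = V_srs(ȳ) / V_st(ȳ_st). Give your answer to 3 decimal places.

V̂(ȳ_st) = Σ W_h² (1 − n_h/N_h) s_h²/n_h, with W_h = N_h/N and N = 12900:
  stratum 1: (1800/12900)²·(1 − 292/1800)·12.3²/292 = 0.00845127
  stratum 2: (5000/12900)²·(1 − 602/5000)·10.7²/602 = 0.0251314
  stratum 3: (2700/12900)²·(1 − 420/2700)·12.0²/420 = 0.0126833
  stratum 4: (1800/12900)²·(1 − 278/1800)·10.4²/278 = 0.00640515
  stratum 5: (1600/12900)²·(1 − 143/1600)·16.2²/143 = 0.0257095
V_st = 0.0783807
V_srs = (1 − 1735/12900)·195.2/1735 = 0.0973754
Relative efficiency = V_srs / V_st = 0.0973754/0.0783807 = 1.2423

RE ≈ 1.242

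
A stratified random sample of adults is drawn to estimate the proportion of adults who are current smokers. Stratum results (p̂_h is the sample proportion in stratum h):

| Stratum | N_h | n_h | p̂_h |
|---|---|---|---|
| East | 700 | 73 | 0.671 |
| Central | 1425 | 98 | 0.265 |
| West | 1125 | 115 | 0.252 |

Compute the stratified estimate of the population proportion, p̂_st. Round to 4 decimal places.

N = 3250; stratum weights W_h = N_h/N.
p̂_st = Σ W_h p̂_h = (700·0.671 + 1425·0.265 + 1125·0.252)/3250 = 0.34795

p̂_st ≈ 0.3479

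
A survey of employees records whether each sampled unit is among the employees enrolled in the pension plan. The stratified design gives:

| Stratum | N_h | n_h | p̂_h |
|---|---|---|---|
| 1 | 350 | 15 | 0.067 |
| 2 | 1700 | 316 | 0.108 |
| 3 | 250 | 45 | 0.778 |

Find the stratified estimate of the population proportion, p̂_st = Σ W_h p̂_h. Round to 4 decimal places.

p̂_st ≈ 0.1746

N = 2300; stratum weights W_h = N_h/N.
p̂_st = Σ W_h p̂_h = (350·0.067 + 1700·0.108 + 250·0.778)/2300 = 0.17459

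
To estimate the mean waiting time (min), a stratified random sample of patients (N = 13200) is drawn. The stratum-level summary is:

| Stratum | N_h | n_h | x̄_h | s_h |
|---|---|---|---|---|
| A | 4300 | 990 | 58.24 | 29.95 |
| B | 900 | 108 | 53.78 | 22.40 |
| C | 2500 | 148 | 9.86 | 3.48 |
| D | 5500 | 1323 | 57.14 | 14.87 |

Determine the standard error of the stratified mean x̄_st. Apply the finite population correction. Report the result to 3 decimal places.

V̂(x̄_st) = Σ W_h² (1 − n_h/N_h) s_h²/n_h, with W_h = N_h/N and N = 13200:
  stratum A: (4300/13200)²·(1 − 990/4300)·29.95²/990 = 0.0740128
  stratum B: (900/13200)²·(1 − 108/900)·22.40²/108 = 0.0190061
  stratum C: (2500/13200)²·(1 − 148/2500)·3.48²/148 = 0.00276138
  stratum D: (5500/13200)²·(1 − 1323/5500)·14.87²/1323 = 0.0220364
V̂(x̄_st) = 0.117817
SE(x̄_st) = √0.117817 = 0.343244

SE(x̄_st) ≈ 0.343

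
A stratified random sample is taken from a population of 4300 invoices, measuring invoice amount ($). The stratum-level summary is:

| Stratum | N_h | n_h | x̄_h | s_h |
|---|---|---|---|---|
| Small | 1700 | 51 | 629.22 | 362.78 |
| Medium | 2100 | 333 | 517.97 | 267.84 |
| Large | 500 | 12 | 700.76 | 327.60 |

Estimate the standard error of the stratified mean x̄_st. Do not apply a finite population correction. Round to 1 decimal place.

V̂(x̄_st) = Σ W_h² s_h²/n_h, with W_h = N_h/N and N = 4300:
  stratum Small: (1700/4300)²·362.78²/51 = 403.346
  stratum Medium: (2100/4300)²·267.84²/333 = 51.3817
  stratum Large: (500/4300)²·327.60²/12 = 120.923
V̂(x̄_st) = 575.651
SE(x̄_st) = √575.651 = 23.9927

SE(x̄_st) ≈ 24.0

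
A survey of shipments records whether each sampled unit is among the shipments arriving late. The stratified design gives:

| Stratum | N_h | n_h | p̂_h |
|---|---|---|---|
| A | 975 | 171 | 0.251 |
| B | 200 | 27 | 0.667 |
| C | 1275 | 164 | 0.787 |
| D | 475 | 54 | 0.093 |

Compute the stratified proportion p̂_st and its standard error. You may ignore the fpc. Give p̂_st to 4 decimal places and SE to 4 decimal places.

N = 2925; stratum weights W_h = N_h/N.
p̂_st = Σ W_h p̂_h = (975·0.251 + 200·0.667 + 1275·0.787 + 475·0.093)/2925 = 0.48743
V̂(p̂_st) = Σ W_h² p̂_h(1−p̂_h)/(n_h−1):
  stratum A: (975/2925)²·0.251·0.749/170 = 0.000122875
  stratum B: (200/2925)²·0.667·0.333/26 = 3.99397e-05
  stratum C: (1275/2925)²·0.787·0.213/163 = 0.000195405
  stratum D: (475/2925)²·0.093·0.907/53 = 4.19711e-05
V̂(p̂_st) = 0.000400191; SE = √V̂ = 0.0200048

p̂_st ≈ 0.4874, SE ≈ 0.0200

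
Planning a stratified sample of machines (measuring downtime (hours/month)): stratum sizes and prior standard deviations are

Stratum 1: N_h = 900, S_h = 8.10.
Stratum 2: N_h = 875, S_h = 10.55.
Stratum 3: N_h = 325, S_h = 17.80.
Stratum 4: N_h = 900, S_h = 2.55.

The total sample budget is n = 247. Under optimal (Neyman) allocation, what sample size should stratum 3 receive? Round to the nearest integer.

Neyman allocation: n_h = n · N_h S_h / Σ N_i S_i, with n = 247.
  stratum 1: N_h·S_h = 900·8.10 = 7290.00
  stratum 2: N_h·S_h = 875·10.55 = 9231.25
  stratum 3: N_h·S_h = 325·17.80 = 5785.00
  stratum 4: N_h·S_h = 900·2.55 = 2295.00
Σ N_h S_h = 24601.25
n for stratum 3 = 247·5785.00/24601.25 = 58.082 → 58

58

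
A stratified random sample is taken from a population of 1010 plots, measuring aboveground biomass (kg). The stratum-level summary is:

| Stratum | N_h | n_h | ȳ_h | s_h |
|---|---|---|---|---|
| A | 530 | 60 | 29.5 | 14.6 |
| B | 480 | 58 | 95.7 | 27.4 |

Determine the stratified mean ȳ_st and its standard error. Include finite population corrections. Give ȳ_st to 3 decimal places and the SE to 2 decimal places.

ȳ_st = Σ W_h ȳ_h = (530·29.5 + 480·95.7)/1010 = 60.96139
V̂(ȳ_st) = Σ W_h² (1 − n_h/N_h) s_h²/n_h, with W_h = N_h/N and N = 1010:
  stratum A: (530/1010)²·(1 − 60/530)·14.6²/60 = 0.867532
  stratum B: (480/1010)²·(1 − 58/480)·27.4²/58 = 2.5703
V̂(ȳ_st) = 3.43783
SE(ȳ_st) = √3.43783 = 1.85414

ȳ_st ≈ 60.961, SE ≈ 1.85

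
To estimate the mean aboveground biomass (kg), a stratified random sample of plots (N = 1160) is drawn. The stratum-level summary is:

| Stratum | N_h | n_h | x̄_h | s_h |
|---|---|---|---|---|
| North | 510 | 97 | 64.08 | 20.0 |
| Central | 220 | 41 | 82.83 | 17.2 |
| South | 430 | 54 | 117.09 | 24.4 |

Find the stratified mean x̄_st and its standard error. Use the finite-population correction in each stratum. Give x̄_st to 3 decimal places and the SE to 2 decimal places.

x̄_st ≈ 87.286, SE ≈ 1.48

x̄_st = Σ W_h x̄_h = (510·64.08 + 220·82.83 + 430·117.09)/1160 = 87.28629
V̂(x̄_st) = Σ W_h² (1 − n_h/N_h) s_h²/n_h, with W_h = N_h/N and N = 1160:
  stratum North: (510/1160)²·(1 − 97/510)·20.0²/97 = 0.645494
  stratum Central: (220/1160)²·(1 − 41/220)·17.2²/41 = 0.21117
  stratum South: (430/1160)²·(1 − 54/430)·24.4²/54 = 1.32473
V̂(x̄_st) = 2.18139
SE(x̄_st) = √2.18139 = 1.47695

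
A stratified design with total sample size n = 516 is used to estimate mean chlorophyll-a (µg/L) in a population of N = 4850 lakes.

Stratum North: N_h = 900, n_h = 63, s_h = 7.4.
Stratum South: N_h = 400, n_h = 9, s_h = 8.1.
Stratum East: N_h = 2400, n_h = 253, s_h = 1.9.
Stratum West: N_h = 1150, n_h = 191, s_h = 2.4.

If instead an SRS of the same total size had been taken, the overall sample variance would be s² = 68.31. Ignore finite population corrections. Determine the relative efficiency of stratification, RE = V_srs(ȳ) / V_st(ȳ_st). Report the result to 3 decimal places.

V̂(ȳ_st) = Σ W_h² s_h²/n_h, with W_h = N_h/N and N = 4850:
  stratum North: (900/4850)²·7.4²/63 = 0.0299312
  stratum South: (400/4850)²·8.1²/9 = 0.0495866
  stratum East: (2400/4850)²·1.9²/253 = 0.00349402
  stratum West: (1150/4850)²·2.4²/191 = 0.00169551
V_st = 0.0847073
V_srs = s²/n = 68.31/516 = 0.132384
Relative efficiency = V_srs / V_st = 0.132384/0.0847073 = 1.5628

RE ≈ 1.563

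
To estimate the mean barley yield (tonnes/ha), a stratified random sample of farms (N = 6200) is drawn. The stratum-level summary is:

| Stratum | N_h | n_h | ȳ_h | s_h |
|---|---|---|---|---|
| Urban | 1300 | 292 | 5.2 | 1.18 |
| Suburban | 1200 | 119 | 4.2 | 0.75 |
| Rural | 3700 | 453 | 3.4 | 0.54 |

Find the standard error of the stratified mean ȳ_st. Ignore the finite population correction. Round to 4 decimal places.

V̂(ȳ_st) = Σ W_h² s_h²/n_h, with W_h = N_h/N and N = 6200:
  stratum Urban: (1300/6200)²·1.18²/292 = 0.000209645
  stratum Suburban: (1200/6200)²·0.75²/119 = 0.000177074
  stratum Rural: (3700/6200)²·0.54²/453 = 0.00022925
V̂(ȳ_st) = 0.000615969
SE(ȳ_st) = √0.000615969 = 0.0248187

SE(ȳ_st) ≈ 0.0248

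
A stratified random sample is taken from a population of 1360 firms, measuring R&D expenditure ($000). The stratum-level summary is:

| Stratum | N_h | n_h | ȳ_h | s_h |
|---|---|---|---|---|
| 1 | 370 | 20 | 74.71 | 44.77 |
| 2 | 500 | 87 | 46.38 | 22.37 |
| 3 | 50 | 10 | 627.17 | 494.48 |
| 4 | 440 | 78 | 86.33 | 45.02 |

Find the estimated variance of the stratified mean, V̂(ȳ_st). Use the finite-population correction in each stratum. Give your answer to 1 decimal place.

V̂(ȳ_st) ≈ 36.3

V̂(ȳ_st) = Σ W_h² (1 − n_h/N_h) s_h²/n_h, with W_h = N_h/N and N = 1360:
  stratum 1: (370/1360)²·(1 − 20/370)·44.77²/20 = 7.01675
  stratum 2: (500/1360)²·(1 − 87/500)·22.37²/87 = 0.642177
  stratum 3: (50/1360)²·(1 − 10/50)·494.48²/10 = 26.4393
  stratum 4: (440/1360)²·(1 − 78/440)·45.02²/78 = 2.23769
V̂(ȳ_st) = 36.3359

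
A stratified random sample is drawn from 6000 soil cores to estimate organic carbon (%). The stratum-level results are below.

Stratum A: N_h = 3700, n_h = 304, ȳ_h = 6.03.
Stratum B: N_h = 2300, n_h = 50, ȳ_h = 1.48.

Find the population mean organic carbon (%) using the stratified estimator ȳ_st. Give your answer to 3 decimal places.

N = Σ N_h = 6000. Stratum weights W_h = N_h/N.
ȳ_st = (3700·6.03 + 2300·1.48) / 6000 = 4.28583

ȳ_st ≈ 4.286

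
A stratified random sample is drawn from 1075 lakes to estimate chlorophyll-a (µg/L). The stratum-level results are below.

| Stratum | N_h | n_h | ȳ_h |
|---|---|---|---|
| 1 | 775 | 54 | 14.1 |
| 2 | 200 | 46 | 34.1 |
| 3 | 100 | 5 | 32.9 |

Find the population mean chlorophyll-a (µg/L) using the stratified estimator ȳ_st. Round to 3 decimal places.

ȳ_st ≈ 19.570

N = Σ N_h = 1075. Stratum weights W_h = N_h/N.
ȳ_st = (775·14.1 + 200·34.1 + 100·32.9) / 1075 = 19.56977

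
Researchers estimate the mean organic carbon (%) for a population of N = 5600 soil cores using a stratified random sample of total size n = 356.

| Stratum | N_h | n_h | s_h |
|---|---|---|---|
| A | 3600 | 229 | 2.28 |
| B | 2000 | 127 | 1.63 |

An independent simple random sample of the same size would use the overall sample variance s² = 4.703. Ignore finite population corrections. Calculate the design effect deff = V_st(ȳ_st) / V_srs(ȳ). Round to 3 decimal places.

deff ≈ 0.912

V̂(ȳ_st) = Σ W_h² s_h²/n_h, with W_h = N_h/N and N = 5600:
  stratum A: (3600/5600)²·2.28²/229 = 0.0093813
  stratum B: (2000/5600)²·1.63²/127 = 0.00266843
V_st = 0.0120497
V_srs = s²/n = 4.703/356 = 0.0132107
deff = V_st / V_srs = 0.0120497/0.0132107 = 0.9121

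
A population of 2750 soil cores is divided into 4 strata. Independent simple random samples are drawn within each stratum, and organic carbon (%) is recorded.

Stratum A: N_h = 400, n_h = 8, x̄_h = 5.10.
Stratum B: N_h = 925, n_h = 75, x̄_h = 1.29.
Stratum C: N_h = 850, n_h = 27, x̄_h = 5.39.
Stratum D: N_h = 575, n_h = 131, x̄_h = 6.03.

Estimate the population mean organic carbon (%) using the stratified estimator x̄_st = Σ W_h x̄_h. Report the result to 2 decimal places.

N = Σ N_h = 2750. Stratum weights W_h = N_h/N.
x̄_st = (400·5.10 + 925·1.29 + 850·5.39 + 575·6.03) / 2750 = 4.1025

x̄_st ≈ 4.10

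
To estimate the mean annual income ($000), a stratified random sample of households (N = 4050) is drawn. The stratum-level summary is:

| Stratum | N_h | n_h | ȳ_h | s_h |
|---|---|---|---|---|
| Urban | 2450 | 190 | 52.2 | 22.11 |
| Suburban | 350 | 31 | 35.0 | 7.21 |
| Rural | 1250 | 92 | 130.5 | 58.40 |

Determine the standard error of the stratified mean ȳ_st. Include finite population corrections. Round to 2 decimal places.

SE(ȳ_st) ≈ 2.04

V̂(ȳ_st) = Σ W_h² (1 − n_h/N_h) s_h²/n_h, with W_h = N_h/N and N = 4050:
  stratum Urban: (2450/4050)²·(1 − 190/2450)·22.11²/190 = 0.868537
  stratum Suburban: (350/4050)²·(1 − 31/350)·7.21²/31 = 0.0114145
  stratum Rural: (1250/4050)²·(1 − 92/1250)·58.40²/92 = 3.2715
V̂(ȳ_st) = 4.15145
SE(ȳ_st) = √4.15145 = 2.03751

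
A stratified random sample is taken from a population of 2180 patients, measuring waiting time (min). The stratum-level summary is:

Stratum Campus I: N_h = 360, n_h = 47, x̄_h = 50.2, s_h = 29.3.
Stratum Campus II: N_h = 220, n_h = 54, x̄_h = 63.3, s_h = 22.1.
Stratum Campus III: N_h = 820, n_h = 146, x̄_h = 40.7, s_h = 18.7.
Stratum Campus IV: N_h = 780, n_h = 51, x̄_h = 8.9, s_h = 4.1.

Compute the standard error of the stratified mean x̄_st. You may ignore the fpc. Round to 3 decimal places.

V̂(x̄_st) = Σ W_h² s_h²/n_h, with W_h = N_h/N and N = 2180:
  stratum Campus I: (360/2180)²·29.3²/47 = 0.498115
  stratum Campus II: (220/2180)²·22.1²/54 = 0.0921135
  stratum Campus III: (820/2180)²·18.7²/146 = 0.338879
  stratum Campus IV: (780/2180)²·4.1²/51 = 0.0421962
V̂(x̄_st) = 0.971304
SE(x̄_st) = √0.971304 = 0.985547

SE(x̄_st) ≈ 0.986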